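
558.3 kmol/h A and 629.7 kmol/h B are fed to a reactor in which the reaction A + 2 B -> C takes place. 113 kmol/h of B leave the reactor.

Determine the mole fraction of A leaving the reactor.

0.447

For B: n = n₀ − 2ξ → 113 = 629.7 − 2ξ, giving ξ = 258.4 kmol/h.
Outlet amounts (n = n₀ + ν ξ):
  A: 558.3 − 1(258.4) = 299.9
  B: 629.7 − 2(258.4) = 113
  C: 0 + 1(258.4) = 258.4
Total out = 671.3 kmol/h; y_A = 299.9 / 671.3 = 0.4468.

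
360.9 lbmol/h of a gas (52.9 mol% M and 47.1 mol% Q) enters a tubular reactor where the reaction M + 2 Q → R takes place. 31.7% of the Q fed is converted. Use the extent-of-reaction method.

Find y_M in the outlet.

Q reacted = 0.317 × 170 = 53.88 lbmol/h; ν_Q = −2, so ξ = 53.88/2 = 26.94 lbmol/h.
Outlet amounts (n = n₀ + ν ξ):
  M: 190.9 − 1(26.94) = 164
  Q: 170 − 2(26.94) = 116.1
  R: 0 + 1(26.94) = 26.94
Total out = 307 lbmol/h; y_M = 164 / 307 = 0.5341.

0.534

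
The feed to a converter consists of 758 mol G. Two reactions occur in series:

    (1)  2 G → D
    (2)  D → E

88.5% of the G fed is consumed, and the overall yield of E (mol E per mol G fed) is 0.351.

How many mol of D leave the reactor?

Conversion of G: G consumed = 2ξ₁ = 0.885 × 758 → ξ₁ = 335.4 mol.
Yield of E: 1ξ₂ / 758 = 0.351 → ξ₂ = 266.1 mol.
Outlet amounts (n = n₀ + Σ ν·ξ):
  G: 758 − 2(335.4) = 87.17
  D: 0 + 1(335.4) − 1(266.1) = 69.36
  E: 0 + 1(266.1) = 266.1

69.4 mol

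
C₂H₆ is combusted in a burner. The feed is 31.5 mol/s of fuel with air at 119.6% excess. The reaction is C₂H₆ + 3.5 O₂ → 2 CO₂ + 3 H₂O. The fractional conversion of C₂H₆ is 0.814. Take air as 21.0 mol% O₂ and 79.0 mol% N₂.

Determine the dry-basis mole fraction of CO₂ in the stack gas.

0.0458

Stoichiometric O₂ = 3.5 × 31.5 = 110.2 mol/s; O₂ fed = 110.2 × 2.196 = 242.1 mol/s.
N₂ fed = 242.1 × 79/21 = 910.8 mol/s.
Fuel reacted = 0.814 × 31.5 → ξ = 25.64 mol/s.
Outlet (n = n₀ + ν ξ):
  C₂H₆: 31.5 − 1(25.64) = 5.859
  O₂: 242.1 − 3.5(25.64) = 152.4
  N₂: 910.8 (inert)
  CO₂: 0 + 2(25.64) = 51.28
  H₂O: 0 + 3(25.64) = 76.92
Dry total = 1120 mol/s; y_CO₂ (dry) = 51.28 / 1120 = 0.04578.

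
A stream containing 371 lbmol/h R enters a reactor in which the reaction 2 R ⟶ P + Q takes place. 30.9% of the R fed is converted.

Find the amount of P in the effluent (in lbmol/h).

R reacted = 0.309 × 371 = 114.6 lbmol/h; ν_R = −2, so ξ = 114.6/2 = 57.32 lbmol/h.
Outlet amounts (n = n₀ + ν ξ):
  R: 371 − 2(57.32) = 256.4
  P: 0 + 1(57.32) = 57.32
  Q: 0 + 1(57.32) = 57.32

57.3 lbmol/h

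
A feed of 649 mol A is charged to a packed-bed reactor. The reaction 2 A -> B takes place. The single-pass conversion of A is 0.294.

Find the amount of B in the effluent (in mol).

95.4 mol

A reacted = 0.294 × 649 = 190.8 mol; ν_A = −2, so ξ = 190.8/2 = 95.4 mol.
Outlet amounts (n = n₀ + ν ξ):
  A: 649 − 2(95.4) = 458.2
  B: 0 + 1(95.4) = 95.4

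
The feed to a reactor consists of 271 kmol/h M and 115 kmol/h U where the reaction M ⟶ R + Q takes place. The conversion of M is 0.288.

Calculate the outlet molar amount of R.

M reacted = 0.288 × 271 = 78.05 kmol/h; ν_M = −1, so ξ = 78.05/1 = 78.05 kmol/h.
Outlet amounts (n = n₀ + ν ξ):
  M: 271 − 1(78.05) = 193
  R: 0 + 1(78.05) = 78.05
  Q: 0 + 1(78.05) = 78.05
  U: 115 (inert)

78 kmol/h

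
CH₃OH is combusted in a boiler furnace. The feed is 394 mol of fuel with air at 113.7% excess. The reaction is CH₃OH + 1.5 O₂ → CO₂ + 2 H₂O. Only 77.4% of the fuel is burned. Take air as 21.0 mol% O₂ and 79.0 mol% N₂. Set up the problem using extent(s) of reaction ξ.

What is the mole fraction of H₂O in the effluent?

Stoichiometric O₂ = 1.5 × 394 = 591 mol; O₂ fed = 591 × 2.137 = 1263 mol.
N₂ fed = 1263 × 79/21 = 4751 mol.
Fuel reacted = 0.774 × 394 → ξ = 305 mol.
Outlet (n = n₀ + ν ξ):
  CH₃OH: 394 − 1(305) = 89.04
  O₂: 1263 − 1.5(305) = 805.5
  N₂: 4751 (inert)
  CO₂: 0 + 1(305) = 305
  H₂O: 0 + 2(305) = 609.9
Total out = 6561 mol; y_H₂O = 609.9 / 6561 = 0.09297.

0.093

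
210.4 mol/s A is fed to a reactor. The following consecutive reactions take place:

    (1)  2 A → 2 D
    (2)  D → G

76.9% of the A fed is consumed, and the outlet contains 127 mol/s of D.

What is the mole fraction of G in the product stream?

0.165

Conversion of A: A consumed = 2ξ₁ = 0.769 × 210.4 → ξ₁ = 80.9 mol/s.
D balance: n_D = 0 + 2ξ₁ − 1ξ₂ = 127 → ξ₂ = (2·80.9 − 127)/1 = 34.8 mol/s.
Outlet amounts (n = n₀ + Σ ν·ξ):
  A: 210.4 − 2(80.9) = 48.6
  D: 0 + 2(80.9) − 1(34.8) = 127
  G: 0 + 1(34.8) = 34.8
Total out = 210.4 mol/s; y_G = 34.8 / 210.4 = 0.1654.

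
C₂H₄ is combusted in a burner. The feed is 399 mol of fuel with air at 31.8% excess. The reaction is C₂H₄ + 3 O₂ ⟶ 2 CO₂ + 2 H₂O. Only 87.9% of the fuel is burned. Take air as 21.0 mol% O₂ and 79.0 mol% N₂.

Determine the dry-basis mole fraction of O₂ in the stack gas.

0.0729

Stoichiometric O₂ = 3 × 399 = 1197 mol; O₂ fed = 1197 × 1.318 = 1578 mol.
N₂ fed = 1578 × 79/21 = 5935 mol.
Fuel reacted = 0.879 × 399 → ξ = 350.7 mol.
Outlet (n = n₀ + ν ξ):
  C₂H₄: 399 − 1(350.7) = 48.28
  O₂: 1578 − 3(350.7) = 525.5
  N₂: 5935 (inert)
  CO₂: 0 + 2(350.7) = 701.4
  H₂O: 0 + 2(350.7) = 701.4
Dry total = 7210 mol; y_O₂ (dry) = 525.5 / 7210 = 0.07288.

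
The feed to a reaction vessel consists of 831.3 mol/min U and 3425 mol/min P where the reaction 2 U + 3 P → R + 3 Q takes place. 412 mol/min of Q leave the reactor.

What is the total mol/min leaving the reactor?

For Q: n = n₀ + 3ξ → 412 = 0 + 3ξ, giving ξ = 137.3 mol/min.
Outlet amounts (n = n₀ + ν ξ):
  U: 831.3 − 2(137.3) = 556.6
  P: 3425 − 3(137.3) = 3013
  R: 0 + 1(137.3) = 137.3
  Q: 0 + 3(137.3) = 412
Total out = 556.6 + 3013 + 137.3 + 412 = 4119 mol/min.

4120 mol/min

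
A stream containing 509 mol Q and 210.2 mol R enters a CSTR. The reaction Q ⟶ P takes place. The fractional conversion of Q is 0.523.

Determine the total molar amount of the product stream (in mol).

Q reacted = 0.523 × 509 = 266.2 mol; ν_Q = −1, so ξ = 266.2/1 = 266.2 mol.
Outlet amounts (n = n₀ + ν ξ):
  Q: 509 − 1(266.2) = 242.8
  P: 0 + 1(266.2) = 266.2
  R: 210.2 (inert)
Total out = 242.8 + 266.2 + 210.2 = 719.2 mol.

719 mol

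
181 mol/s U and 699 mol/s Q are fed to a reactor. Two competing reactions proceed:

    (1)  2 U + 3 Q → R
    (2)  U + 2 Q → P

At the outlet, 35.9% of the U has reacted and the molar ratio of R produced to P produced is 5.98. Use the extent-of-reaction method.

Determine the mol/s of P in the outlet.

Conversion of U: U consumed = 0.359 × 181 = 64.98 mol/s = 2ξ₁ + 1ξ₂.
Selectivity: 1ξ₁ / (1ξ₂) = 5.98 → ξ₁ = 5.98 ξ₂.
Substitute: (2·5.98 + 1) ξ₂ = 64.98 → ξ₂ = 5.014 mol/s, ξ₁ = 29.98 mol/s.
Outlet amounts (n = n₀ + Σ ν·ξ):
  U: 181 − 2(29.98) − 1(5.014) = 116
  Q: 699 − 3(29.98) − 2(5.014) = 599
  R: 0 + 1(29.98) = 29.98
  P: 0 + 1(5.014) = 5.014

5.01 mol/s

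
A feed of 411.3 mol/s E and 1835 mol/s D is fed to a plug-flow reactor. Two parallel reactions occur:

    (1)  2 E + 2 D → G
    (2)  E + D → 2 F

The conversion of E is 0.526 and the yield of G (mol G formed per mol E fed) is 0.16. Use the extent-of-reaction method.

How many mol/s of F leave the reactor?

169 mol/s

Yield of G: 1ξ₁ / 411.3 = 0.16 → ξ₁ = 65.81 mol/s.
Conversion of E: 2ξ₁ + 1ξ₂ = 0.526 × 411.3 = 216.3 → ξ₂ = 84.73 mol/s.
Outlet amounts (n = n₀ + Σ ν·ξ):
  E: 411.3 − 2(65.81) − 1(84.73) = 195
  D: 1835 − 2(65.81) − 1(84.73) = 1619
  G: 0 + 1(65.81) = 65.81
  F: 0 + 2(84.73) = 169.5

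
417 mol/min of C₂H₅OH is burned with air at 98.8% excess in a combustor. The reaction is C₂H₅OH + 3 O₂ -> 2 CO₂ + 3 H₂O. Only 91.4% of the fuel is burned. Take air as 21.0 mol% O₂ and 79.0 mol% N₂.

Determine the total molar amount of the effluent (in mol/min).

Stoichiometric O₂ = 3 × 417 = 1251 mol/min; O₂ fed = 1251 × 1.988 = 2487 mol/min.
N₂ fed = 2487 × 79/21 = 9356 mol/min.
Fuel reacted = 0.914 × 417 → ξ = 381.1 mol/min.
Outlet (n = n₀ + ν ξ):
  C₂H₅OH: 417 − 1(381.1) = 35.86
  O₂: 2487 − 3(381.1) = 1344
  N₂: 9356 (inert)
  CO₂: 0 + 2(381.1) = 762.3
  H₂O: 0 + 3(381.1) = 1143
Total out = 35.86 + 1344 + 9356 + 762.3 + 1143 = 12640 mol/min.

12600 mol/min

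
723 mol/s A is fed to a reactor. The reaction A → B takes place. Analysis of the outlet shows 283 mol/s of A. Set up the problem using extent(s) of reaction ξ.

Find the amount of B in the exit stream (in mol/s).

440 mol/s

For A: n = n₀ − 1ξ → 283 = 723 − 1ξ, giving ξ = 440 mol/s.
Outlet amounts (n = n₀ + ν ξ):
  A: 723 − 1(440) = 283
  B: 0 + 1(440) = 440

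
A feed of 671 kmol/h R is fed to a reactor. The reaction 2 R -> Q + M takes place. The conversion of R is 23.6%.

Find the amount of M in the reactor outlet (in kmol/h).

79.2 kmol/h

R reacted = 0.236 × 671 = 158.4 kmol/h; ν_R = −2, so ξ = 158.4/2 = 79.18 kmol/h.
Outlet amounts (n = n₀ + ν ξ):
  R: 671 − 2(79.18) = 512.6
  Q: 0 + 1(79.18) = 79.18
  M: 0 + 1(79.18) = 79.18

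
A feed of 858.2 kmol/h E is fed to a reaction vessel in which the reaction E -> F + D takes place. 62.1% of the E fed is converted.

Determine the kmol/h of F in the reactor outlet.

533 kmol/h

E reacted = 0.621 × 858.2 = 532.9 kmol/h; ν_E = −1, so ξ = 532.9/1 = 532.9 kmol/h.
Outlet amounts (n = n₀ + ν ξ):
  E: 858.2 − 1(532.9) = 325.3
  F: 0 + 1(532.9) = 532.9
  D: 0 + 1(532.9) = 532.9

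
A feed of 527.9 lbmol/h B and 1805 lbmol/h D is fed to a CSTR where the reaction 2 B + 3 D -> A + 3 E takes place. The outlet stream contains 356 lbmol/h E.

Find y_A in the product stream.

For E: n = n₀ + 3ξ → 356 = 0 + 3ξ, giving ξ = 118.7 lbmol/h.
Outlet amounts (n = n₀ + ν ξ):
  B: 527.9 − 2(118.7) = 290.6
  D: 1805 − 3(118.7) = 1449
  A: 0 + 1(118.7) = 118.7
  E: 0 + 3(118.7) = 356
Total out = 2214 lbmol/h; y_A = 118.7 / 2214 = 0.05359.

0.0536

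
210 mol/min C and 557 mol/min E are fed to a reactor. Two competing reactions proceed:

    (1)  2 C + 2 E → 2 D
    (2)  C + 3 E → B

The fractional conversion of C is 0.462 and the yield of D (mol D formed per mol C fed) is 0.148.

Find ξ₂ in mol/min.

Yield of D: 2ξ₁ / 210 = 0.148 → ξ₁ = 15.54 mol/min.
Conversion of C: 2ξ₁ + 1ξ₂ = 0.462 × 210 = 97.02 → ξ₂ = 65.94 mol/min.
Outlet amounts (n = n₀ + Σ ν·ξ):
  C: 210 − 2(15.54) − 1(65.94) = 113
  E: 557 − 2(15.54) − 3(65.94) = 328.1
  D: 0 + 2(15.54) = 31.08
  B: 0 + 1(65.94) = 65.94

ξ₂ = 65.9 mol/min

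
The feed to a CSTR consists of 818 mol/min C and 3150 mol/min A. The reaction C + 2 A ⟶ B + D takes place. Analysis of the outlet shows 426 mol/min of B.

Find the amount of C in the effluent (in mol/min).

392 mol/min

For B: n = n₀ + 1ξ → 426 = 0 + 1ξ, giving ξ = 426 mol/min.
Outlet amounts (n = n₀ + ν ξ):
  C: 818 − 1(426) = 392
  A: 3150 − 2(426) = 2298
  B: 0 + 1(426) = 426
  D: 0 + 1(426) = 426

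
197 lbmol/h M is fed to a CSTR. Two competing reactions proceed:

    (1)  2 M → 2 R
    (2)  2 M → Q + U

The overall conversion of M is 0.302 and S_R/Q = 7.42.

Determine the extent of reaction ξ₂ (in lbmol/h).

ξ₂ = 6.32 lbmol/h

Conversion of M: M consumed = 0.302 × 197 = 59.49 lbmol/h = 2ξ₁ + 2ξ₂.
Selectivity: 2ξ₁ / (1ξ₂) = 7.42 → ξ₁ = 3.71 ξ₂.
Substitute: (2·3.71 + 2) ξ₂ = 59.49 → ξ₂ = 6.316 lbmol/h, ξ₁ = 23.43 lbmol/h.
Outlet amounts (n = n₀ + Σ ν·ξ):
  M: 197 − 2(23.43) − 2(6.316) = 137.5
  R: 0 + 2(23.43) = 46.86
  Q: 0 + 1(6.316) = 6.316
  U: 0 + 1(6.316) = 6.316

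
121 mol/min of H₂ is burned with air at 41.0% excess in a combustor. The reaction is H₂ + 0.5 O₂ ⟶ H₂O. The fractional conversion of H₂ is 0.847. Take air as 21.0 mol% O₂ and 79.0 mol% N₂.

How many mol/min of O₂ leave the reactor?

Stoichiometric O₂ = 0.5 × 121 = 60.5 mol/min; O₂ fed = 60.5 × 1.410 = 85.3 mol/min.
N₂ fed = 85.3 × 79/21 = 320.9 mol/min.
Fuel reacted = 0.847 × 121 → ξ = 102.5 mol/min.
Outlet (n = n₀ + ν ξ):
  H₂: 121 − 1(102.5) = 18.51
  O₂: 85.3 − 0.5(102.5) = 34.06
  N₂: 320.9 (inert)
  H₂O: 0 + 1(102.5) = 102.5

34.1 mol/min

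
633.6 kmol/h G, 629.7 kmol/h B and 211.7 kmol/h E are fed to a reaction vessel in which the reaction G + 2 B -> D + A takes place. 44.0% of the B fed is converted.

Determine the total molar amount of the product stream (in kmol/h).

1340 kmol/h

B reacted = 0.44 × 629.7 = 277.1 kmol/h; ν_B = −2, so ξ = 277.1/2 = 138.5 kmol/h.
Outlet amounts (n = n₀ + ν ξ):
  G: 633.6 − 1(138.5) = 495.1
  B: 629.7 − 2(138.5) = 352.6
  D: 0 + 1(138.5) = 138.5
  A: 0 + 1(138.5) = 138.5
  E: 211.7 (inert)
Total out = 495.1 + 352.6 + 138.5 + 138.5 + 211.7 = 1336 kmol/h.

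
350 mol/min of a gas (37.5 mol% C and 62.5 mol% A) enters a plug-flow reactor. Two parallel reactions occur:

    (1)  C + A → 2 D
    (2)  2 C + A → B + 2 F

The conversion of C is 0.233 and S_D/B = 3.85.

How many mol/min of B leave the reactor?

Conversion of C: C consumed = 0.233 × 131.2 = 30.58 mol/min = 1ξ₁ + 2ξ₂.
Selectivity: 2ξ₁ / (1ξ₂) = 3.85 → ξ₁ = 1.925 ξ₂.
Substitute: (1·1.925 + 2) ξ₂ = 30.58 → ξ₂ = 7.791 mol/min, ξ₁ = 15 mol/min.
Outlet amounts (n = n₀ + Σ ν·ξ):
  C: 131.2 − 1(15) − 2(7.791) = 100.7
  A: 218.8 − 1(15) − 1(7.791) = 196
  D: 0 + 2(15) = 30
  B: 0 + 1(7.791) = 7.791
  F: 0 + 2(7.791) = 15.58

7.79 mol/min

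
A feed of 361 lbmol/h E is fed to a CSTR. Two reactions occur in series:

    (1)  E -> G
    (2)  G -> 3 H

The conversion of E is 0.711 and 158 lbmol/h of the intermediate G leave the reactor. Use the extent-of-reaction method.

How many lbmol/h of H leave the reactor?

Conversion of E: E consumed = 1ξ₁ = 0.711 × 361 → ξ₁ = 256.7 lbmol/h.
G balance: n_G = 0 + 1ξ₁ − 1ξ₂ = 158 → ξ₂ = (1·256.7 − 158)/1 = 98.67 lbmol/h.
Outlet amounts (n = n₀ + Σ ν·ξ):
  E: 361 − 1(256.7) = 104.3
  G: 0 + 1(256.7) − 1(98.67) = 158
  H: 0 + 3(98.67) = 296

296 lbmol/h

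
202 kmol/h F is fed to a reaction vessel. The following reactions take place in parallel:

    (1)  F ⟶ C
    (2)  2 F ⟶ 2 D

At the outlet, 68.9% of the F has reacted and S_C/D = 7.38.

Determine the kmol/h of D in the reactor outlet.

Conversion of F: F consumed = 0.689 × 202 = 139.2 kmol/h = 1ξ₁ + 2ξ₂.
Selectivity: 1ξ₁ / (2ξ₂) = 7.38 → ξ₁ = 14.76 ξ₂.
Substitute: (1·14.76 + 2) ξ₂ = 139.2 → ξ₂ = 8.304 kmol/h, ξ₁ = 122.6 kmol/h.
Outlet amounts (n = n₀ + Σ ν·ξ):
  F: 202 − 1(122.6) − 2(8.304) = 62.82
  C: 0 + 1(122.6) = 122.6
  D: 0 + 2(8.304) = 16.61

16.6 kmol/h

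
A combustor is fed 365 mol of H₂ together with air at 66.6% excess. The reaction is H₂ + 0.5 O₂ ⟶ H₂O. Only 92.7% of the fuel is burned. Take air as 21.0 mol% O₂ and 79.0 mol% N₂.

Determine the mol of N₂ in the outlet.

Stoichiometric O₂ = 0.5 × 365 = 182.5 mol; O₂ fed = 182.5 × 1.666 = 304 mol.
N₂ fed = 304 × 79/21 = 1144 mol.
Fuel reacted = 0.927 × 365 → ξ = 338.4 mol.
Outlet (n = n₀ + ν ξ):
  H₂: 365 − 1(338.4) = 26.64
  O₂: 304 − 0.5(338.4) = 134.9
  N₂: 1144 (inert)
  H₂O: 0 + 1(338.4) = 338.4

1140 mol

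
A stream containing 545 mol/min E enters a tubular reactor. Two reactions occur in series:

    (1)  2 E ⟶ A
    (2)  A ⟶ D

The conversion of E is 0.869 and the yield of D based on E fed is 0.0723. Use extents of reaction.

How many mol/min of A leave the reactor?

197 mol/min

Conversion of E: E consumed = 2ξ₁ = 0.869 × 545 → ξ₁ = 236.8 mol/min.
Yield of D: 1ξ₂ / 545 = 0.0723 → ξ₂ = 39.4 mol/min.
Outlet amounts (n = n₀ + Σ ν·ξ):
  E: 545 − 2(236.8) = 71.39
  A: 0 + 1(236.8) − 1(39.4) = 197.4
  D: 0 + 1(39.4) = 39.4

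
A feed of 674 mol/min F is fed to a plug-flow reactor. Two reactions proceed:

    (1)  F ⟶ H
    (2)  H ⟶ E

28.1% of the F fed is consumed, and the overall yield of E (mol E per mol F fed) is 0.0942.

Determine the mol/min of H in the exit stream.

Conversion of F: F consumed = 1ξ₁ = 0.281 × 674 → ξ₁ = 189.4 mol/min.
Yield of E: 1ξ₂ / 674 = 0.0942 → ξ₂ = 63.49 mol/min.
Outlet amounts (n = n₀ + Σ ν·ξ):
  F: 674 − 1(189.4) = 484.6
  H: 0 + 1(189.4) − 1(63.49) = 125.9
  E: 0 + 1(63.49) = 63.49

126 mol/min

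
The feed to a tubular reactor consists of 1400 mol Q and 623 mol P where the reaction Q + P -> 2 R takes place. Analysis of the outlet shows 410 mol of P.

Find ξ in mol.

For P: n = n₀ − 1ξ → 410 = 623 − 1ξ, giving ξ = 213 mol.
Outlet amounts (n = n₀ + ν ξ):
  Q: 1400 − 1(213) = 1187
  P: 623 − 1(213) = 410
  R: 0 + 2(213) = 426

ξ = 213 mol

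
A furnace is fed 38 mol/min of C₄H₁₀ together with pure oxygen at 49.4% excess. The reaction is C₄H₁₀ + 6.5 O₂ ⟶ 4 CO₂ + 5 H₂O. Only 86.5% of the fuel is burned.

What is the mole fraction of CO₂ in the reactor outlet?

Stoichiometric O₂ = 6.5 × 38 = 247 mol/min; O₂ fed = 247 × 1.494 = 369 mol/min.
Fuel reacted = 0.865 × 38 → ξ = 32.87 mol/min.
Outlet (n = n₀ + ν ξ):
  C₄H₁₀: 38 − 1(32.87) = 5.13
  O₂: 369 − 6.5(32.87) = 155.4
  CO₂: 0 + 4(32.87) = 131.5
  H₂O: 0 + 5(32.87) = 164.3
Total out = 456.3 mol/min; y_CO₂ = 131.5 / 456.3 = 0.2881.

0.288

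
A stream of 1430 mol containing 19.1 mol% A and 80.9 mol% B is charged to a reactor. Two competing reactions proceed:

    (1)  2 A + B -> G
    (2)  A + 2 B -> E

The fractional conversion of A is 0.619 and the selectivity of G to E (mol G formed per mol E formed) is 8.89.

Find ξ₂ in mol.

ξ₂ = 9 mol

Conversion of A: A consumed = 0.619 × 273.1 = 169.1 mol = 2ξ₁ + 1ξ₂.
Selectivity: 1ξ₁ / (1ξ₂) = 8.89 → ξ₁ = 8.89 ξ₂.
Substitute: (2·8.89 + 1) ξ₂ = 169.1 → ξ₂ = 9.003 mol, ξ₁ = 80.03 mol.
Outlet amounts (n = n₀ + Σ ν·ξ):
  A: 273.1 − 2(80.03) − 1(9.003) = 104.1
  B: 1157 − 1(80.03) − 2(9.003) = 1059
  G: 0 + 1(80.03) = 80.03
  E: 0 + 1(9.003) = 9.003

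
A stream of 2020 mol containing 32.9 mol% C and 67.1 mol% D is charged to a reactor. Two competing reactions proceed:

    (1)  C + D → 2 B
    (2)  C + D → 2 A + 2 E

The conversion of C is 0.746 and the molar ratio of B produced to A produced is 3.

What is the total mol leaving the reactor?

2270 mol

Conversion of C: C consumed = 0.746 × 664.6 = 495.8 mol = 1ξ₁ + 1ξ₂.
Selectivity: 2ξ₁ / (2ξ₂) = 3 → ξ₁ = 3 ξ₂.
Substitute: (1·3 + 1) ξ₂ = 495.8 → ξ₂ = 123.9 mol, ξ₁ = 371.8 mol.
Outlet amounts (n = n₀ + Σ ν·ξ):
  C: 664.6 − 1(371.8) − 1(123.9) = 168.8
  D: 1355 − 1(371.8) − 1(123.9) = 859.6
  B: 0 + 2(371.8) = 743.7
  A: 0 + 2(123.9) = 247.9
  E: 0 + 2(123.9) = 247.9
Total out = 168.8 + 859.6 + 743.7 + 247.9 + 247.9 = 2268 mol.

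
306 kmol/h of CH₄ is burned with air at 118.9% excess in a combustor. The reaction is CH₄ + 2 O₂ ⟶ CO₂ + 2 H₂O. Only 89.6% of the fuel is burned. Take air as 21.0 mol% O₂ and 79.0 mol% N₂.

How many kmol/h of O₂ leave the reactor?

791 kmol/h

Stoichiometric O₂ = 2 × 306 = 612 kmol/h; O₂ fed = 612 × 2.189 = 1340 kmol/h.
N₂ fed = 1340 × 79/21 = 5040 kmol/h.
Fuel reacted = 0.896 × 306 → ξ = 274.2 kmol/h.
Outlet (n = n₀ + ν ξ):
  CH₄: 306 − 1(274.2) = 31.82
  O₂: 1340 − 2(274.2) = 791.3
  N₂: 5040 (inert)
  CO₂: 0 + 1(274.2) = 274.2
  H₂O: 0 + 2(274.2) = 548.4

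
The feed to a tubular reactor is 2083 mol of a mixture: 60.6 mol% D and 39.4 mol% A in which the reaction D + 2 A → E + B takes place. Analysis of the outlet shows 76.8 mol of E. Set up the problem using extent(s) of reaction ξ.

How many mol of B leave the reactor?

For E: n = n₀ + 1ξ → 76.8 = 0 + 1ξ, giving ξ = 76.8 mol.
Outlet amounts (n = n₀ + ν ξ):
  D: 1262 − 1(76.8) = 1185
  A: 820.7 − 2(76.8) = 667.1
  E: 0 + 1(76.8) = 76.8
  B: 0 + 1(76.8) = 76.8

76.8 mol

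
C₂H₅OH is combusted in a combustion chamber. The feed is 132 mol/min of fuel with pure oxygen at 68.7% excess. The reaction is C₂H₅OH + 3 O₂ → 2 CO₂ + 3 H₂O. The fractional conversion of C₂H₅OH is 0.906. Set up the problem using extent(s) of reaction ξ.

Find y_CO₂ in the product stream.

Stoichiometric O₂ = 3 × 132 = 396 mol/min; O₂ fed = 396 × 1.687 = 668.1 mol/min.
Fuel reacted = 0.906 × 132 → ξ = 119.6 mol/min.
Outlet (n = n₀ + ν ξ):
  C₂H₅OH: 132 − 1(119.6) = 12.41
  O₂: 668.1 − 3(119.6) = 309.3
  CO₂: 0 + 2(119.6) = 239.2
  H₂O: 0 + 3(119.6) = 358.8
Total out = 919.6 mol/min; y_CO₂ = 239.2 / 919.6 = 0.2601.

0.26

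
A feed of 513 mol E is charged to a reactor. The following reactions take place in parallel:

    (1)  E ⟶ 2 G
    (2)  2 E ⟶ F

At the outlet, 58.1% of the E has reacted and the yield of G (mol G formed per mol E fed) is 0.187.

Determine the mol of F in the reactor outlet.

125 mol

Yield of G: 2ξ₁ / 513 = 0.187 → ξ₁ = 47.97 mol.
Conversion of E: 1ξ₁ + 2ξ₂ = 0.581 × 513 = 298.1 → ξ₂ = 125 mol.
Outlet amounts (n = n₀ + Σ ν·ξ):
  E: 513 − 1(47.97) − 2(125) = 214.9
  G: 0 + 2(47.97) = 95.93
  F: 0 + 1(125) = 125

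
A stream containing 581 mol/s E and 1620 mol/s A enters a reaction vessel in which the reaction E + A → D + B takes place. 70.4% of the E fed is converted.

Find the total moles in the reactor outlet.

E reacted = 0.704 × 581 = 409 mol/s; ν_E = −1, so ξ = 409/1 = 409 mol/s.
Outlet amounts (n = n₀ + ν ξ):
  E: 581 − 1(409) = 172
  A: 1620 − 1(409) = 1211
  D: 0 + 1(409) = 409
  B: 0 + 1(409) = 409
Total out = 172 + 1211 + 409 + 409 = 2201 mol/s.

2200 mol/s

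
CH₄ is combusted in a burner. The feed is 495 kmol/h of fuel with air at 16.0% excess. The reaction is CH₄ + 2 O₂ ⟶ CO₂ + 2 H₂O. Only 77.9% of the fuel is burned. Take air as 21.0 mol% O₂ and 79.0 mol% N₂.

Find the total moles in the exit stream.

5960 kmol/h

Stoichiometric O₂ = 2 × 495 = 990 kmol/h; O₂ fed = 990 × 1.160 = 1148 kmol/h.
N₂ fed = 1148 × 79/21 = 4320 kmol/h.
Fuel reacted = 0.779 × 495 → ξ = 385.6 kmol/h.
Outlet (n = n₀ + ν ξ):
  CH₄: 495 − 1(385.6) = 109.4
  O₂: 1148 − 2(385.6) = 377.2
  N₂: 4320 (inert)
  CO₂: 0 + 1(385.6) = 385.6
  H₂O: 0 + 2(385.6) = 771.2
Total out = 109.4 + 377.2 + 4320 + 385.6 + 771.2 = 5964 kmol/h.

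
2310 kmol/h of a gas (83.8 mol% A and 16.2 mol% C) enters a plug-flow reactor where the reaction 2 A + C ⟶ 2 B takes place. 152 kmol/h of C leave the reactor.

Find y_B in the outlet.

For C: n = n₀ − 1ξ → 152 = 374.2 − 1ξ, giving ξ = 222.2 kmol/h.
Outlet amounts (n = n₀ + ν ξ):
  A: 1936 − 2(222.2) = 1491
  C: 374.2 − 1(222.2) = 152
  B: 0 + 2(222.2) = 444.4
Total out = 2088 kmol/h; y_B = 444.4 / 2088 = 0.2129.

0.213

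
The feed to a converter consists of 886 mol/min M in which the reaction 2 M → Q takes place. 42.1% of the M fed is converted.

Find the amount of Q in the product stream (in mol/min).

M reacted = 0.421 × 886 = 373 mol/min; ν_M = −2, so ξ = 373/2 = 186.5 mol/min.
Outlet amounts (n = n₀ + ν ξ):
  M: 886 − 2(186.5) = 513
  Q: 0 + 1(186.5) = 186.5

187 mol/min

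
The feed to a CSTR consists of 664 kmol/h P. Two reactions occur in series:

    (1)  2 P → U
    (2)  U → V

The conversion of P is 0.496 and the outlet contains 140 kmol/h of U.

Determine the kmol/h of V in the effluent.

Conversion of P: P consumed = 2ξ₁ = 0.496 × 664 → ξ₁ = 164.7 kmol/h.
U balance: n_U = 0 + 1ξ₁ − 1ξ₂ = 140 → ξ₂ = (1·164.7 − 140)/1 = 24.67 kmol/h.
Outlet amounts (n = n₀ + Σ ν·ξ):
  P: 664 − 2(164.7) = 334.7
  U: 0 + 1(164.7) − 1(24.67) = 140
  V: 0 + 1(24.67) = 24.67

24.7 kmol/h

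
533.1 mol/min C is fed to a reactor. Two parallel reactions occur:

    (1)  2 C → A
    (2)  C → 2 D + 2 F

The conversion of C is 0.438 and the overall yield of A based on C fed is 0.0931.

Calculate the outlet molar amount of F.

268 mol/min

Yield of A: 1ξ₁ / 533.1 = 0.0931 → ξ₁ = 49.63 mol/min.
Conversion of C: 2ξ₁ + 1ξ₂ = 0.438 × 533.1 = 233.5 → ξ₂ = 134.2 mol/min.
Outlet amounts (n = n₀ + Σ ν·ξ):
  C: 533.1 − 2(49.63) − 1(134.2) = 299.6
  A: 0 + 1(49.63) = 49.63
  D: 0 + 2(134.2) = 268.5
  F: 0 + 2(134.2) = 268.5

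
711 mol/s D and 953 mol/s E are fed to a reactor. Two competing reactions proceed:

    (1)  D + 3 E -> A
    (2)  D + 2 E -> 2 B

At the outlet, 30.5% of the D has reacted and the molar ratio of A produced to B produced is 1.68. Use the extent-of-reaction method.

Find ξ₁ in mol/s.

Conversion of D: D consumed = 0.305 × 711 = 216.9 mol/s = 1ξ₁ + 1ξ₂.
Selectivity: 1ξ₁ / (2ξ₂) = 1.68 → ξ₁ = 3.36 ξ₂.
Substitute: (1·3.36 + 1) ξ₂ = 216.9 → ξ₂ = 49.74 mol/s, ξ₁ = 167.1 mol/s.
Outlet amounts (n = n₀ + Σ ν·ξ):
  D: 711 − 1(167.1) − 1(49.74) = 494.1
  E: 953 − 3(167.1) − 2(49.74) = 352.2
  A: 0 + 1(167.1) = 167.1
  B: 0 + 2(49.74) = 99.47

ξ₁ = 167 mol/s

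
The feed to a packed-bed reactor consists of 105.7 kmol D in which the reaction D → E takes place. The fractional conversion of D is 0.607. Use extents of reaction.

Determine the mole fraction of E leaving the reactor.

D reacted = 0.607 × 105.7 = 64.16 kmol; ν_D = −1, so ξ = 64.16/1 = 64.16 kmol.
Outlet amounts (n = n₀ + ν ξ):
  D: 105.7 − 1(64.16) = 41.54
  E: 0 + 1(64.16) = 64.16
Total out = 105.7 kmol; y_E = 64.16 / 105.7 = 0.607.

0.607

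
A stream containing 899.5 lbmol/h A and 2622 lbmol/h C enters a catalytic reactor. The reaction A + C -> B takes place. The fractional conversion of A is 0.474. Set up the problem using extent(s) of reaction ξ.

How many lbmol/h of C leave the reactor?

2200 lbmol/h

A reacted = 0.474 × 899.5 = 426.4 lbmol/h; ν_A = −1, so ξ = 426.4/1 = 426.4 lbmol/h.
Outlet amounts (n = n₀ + ν ξ):
  A: 899.5 − 1(426.4) = 473.1
  C: 2622 − 1(426.4) = 2196
  B: 0 + 1(426.4) = 426.4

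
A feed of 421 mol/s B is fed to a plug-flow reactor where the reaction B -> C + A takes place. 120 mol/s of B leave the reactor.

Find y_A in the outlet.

0.417

For B: n = n₀ − 1ξ → 120 = 421 − 1ξ, giving ξ = 301 mol/s.
Outlet amounts (n = n₀ + ν ξ):
  B: 421 − 1(301) = 120
  C: 0 + 1(301) = 301
  A: 0 + 1(301) = 301
Total out = 722 mol/s; y_A = 301 / 722 = 0.4169.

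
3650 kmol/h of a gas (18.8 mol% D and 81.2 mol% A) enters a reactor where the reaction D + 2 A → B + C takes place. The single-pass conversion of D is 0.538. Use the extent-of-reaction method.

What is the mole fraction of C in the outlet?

D reacted = 0.538 × 686.2 = 369.2 kmol/h; ν_D = −1, so ξ = 369.2/1 = 369.2 kmol/h.
Outlet amounts (n = n₀ + ν ξ):
  D: 686.2 − 1(369.2) = 317
  A: 2964 − 2(369.2) = 2225
  B: 0 + 1(369.2) = 369.2
  C: 0 + 1(369.2) = 369.2
Total out = 3281 kmol/h; y_C = 369.2 / 3281 = 0.1125.

0.113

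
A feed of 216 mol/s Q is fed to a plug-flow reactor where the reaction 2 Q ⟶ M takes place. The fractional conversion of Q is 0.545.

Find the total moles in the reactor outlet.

157 mol/s

Q reacted = 0.545 × 216 = 117.7 mol/s; ν_Q = −2, so ξ = 117.7/2 = 58.86 mol/s.
Outlet amounts (n = n₀ + ν ξ):
  Q: 216 − 2(58.86) = 98.28
  M: 0 + 1(58.86) = 58.86
Total out = 98.28 + 58.86 = 157.1 mol/s.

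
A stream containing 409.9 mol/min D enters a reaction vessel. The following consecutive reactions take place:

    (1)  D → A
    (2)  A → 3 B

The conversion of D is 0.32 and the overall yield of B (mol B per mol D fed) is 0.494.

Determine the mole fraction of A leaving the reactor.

0.117

Conversion of D: D consumed = 1ξ₁ = 0.32 × 409.9 → ξ₁ = 131.2 mol/min.
Yield of B: 3ξ₂ / 409.9 = 0.494 → ξ₂ = 67.5 mol/min.
Outlet amounts (n = n₀ + Σ ν·ξ):
  D: 409.9 − 1(131.2) = 278.7
  A: 0 + 1(131.2) − 1(67.5) = 63.67
  B: 0 + 3(67.5) = 202.5
Total out = 544.9 mol/min; y_A = 63.67 / 544.9 = 0.1169.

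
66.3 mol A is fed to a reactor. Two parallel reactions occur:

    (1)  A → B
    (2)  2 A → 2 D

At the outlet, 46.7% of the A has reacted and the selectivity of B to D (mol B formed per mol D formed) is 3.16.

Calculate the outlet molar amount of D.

7.44 mol

Conversion of A: A consumed = 0.467 × 66.3 = 30.96 mol = 1ξ₁ + 2ξ₂.
Selectivity: 1ξ₁ / (2ξ₂) = 3.16 → ξ₁ = 6.32 ξ₂.
Substitute: (1·6.32 + 2) ξ₂ = 30.96 → ξ₂ = 3.721 mol, ξ₁ = 23.52 mol.
Outlet amounts (n = n₀ + Σ ν·ξ):
  A: 66.3 − 1(23.52) − 2(3.721) = 35.34
  B: 0 + 1(23.52) = 23.52
  D: 0 + 2(3.721) = 7.443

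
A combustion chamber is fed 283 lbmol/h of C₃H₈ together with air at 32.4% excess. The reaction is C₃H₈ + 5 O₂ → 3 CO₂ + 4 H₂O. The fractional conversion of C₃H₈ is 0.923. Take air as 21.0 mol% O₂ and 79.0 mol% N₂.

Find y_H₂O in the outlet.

Stoichiometric O₂ = 5 × 283 = 1415 lbmol/h; O₂ fed = 1415 × 1.324 = 1873 lbmol/h.
N₂ fed = 1873 × 79/21 = 7048 lbmol/h.
Fuel reacted = 0.923 × 283 → ξ = 261.2 lbmol/h.
Outlet (n = n₀ + ν ξ):
  C₃H₈: 283 − 1(261.2) = 21.79
  O₂: 1873 − 5(261.2) = 567.4
  N₂: 7048 (inert)
  CO₂: 0 + 3(261.2) = 783.6
  H₂O: 0 + 4(261.2) = 1045
Total out = 9465 lbmol/h; y_H₂O = 1045 / 9465 = 0.1104.

0.11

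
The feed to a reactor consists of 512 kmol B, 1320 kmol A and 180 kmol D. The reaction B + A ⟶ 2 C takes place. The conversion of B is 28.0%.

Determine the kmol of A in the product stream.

B reacted = 0.28 × 512 = 143.4 kmol; ν_B = −1, so ξ = 143.4/1 = 143.4 kmol.
Outlet amounts (n = n₀ + ν ξ):
  B: 512 − 1(143.4) = 368.6
  A: 1320 − 1(143.4) = 1177
  C: 0 + 2(143.4) = 286.7
  D: 180 (inert)

1180 kmol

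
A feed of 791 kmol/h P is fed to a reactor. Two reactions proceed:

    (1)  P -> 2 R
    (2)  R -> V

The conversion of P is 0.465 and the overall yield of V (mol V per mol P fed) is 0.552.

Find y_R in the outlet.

0.258

Conversion of P: P consumed = 1ξ₁ = 0.465 × 791 → ξ₁ = 367.8 kmol/h.
Yield of V: 1ξ₂ / 791 = 0.552 → ξ₂ = 436.6 kmol/h.
Outlet amounts (n = n₀ + Σ ν·ξ):
  P: 791 − 1(367.8) = 423.2
  R: 0 + 2(367.8) − 1(436.6) = 299
  V: 0 + 1(436.6) = 436.6
Total out = 1159 kmol/h; y_R = 299 / 1159 = 0.258.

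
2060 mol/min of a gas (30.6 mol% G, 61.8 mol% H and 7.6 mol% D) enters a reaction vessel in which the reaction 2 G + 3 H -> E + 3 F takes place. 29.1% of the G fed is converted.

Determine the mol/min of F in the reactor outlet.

275 mol/min

G reacted = 0.291 × 630.4 = 183.4 mol/min; ν_G = −2, so ξ = 183.4/2 = 91.72 mol/min.
Outlet amounts (n = n₀ + ν ξ):
  G: 630.4 − 2(91.72) = 446.9
  H: 1273 − 3(91.72) = 997.9
  E: 0 + 1(91.72) = 91.72
  F: 0 + 3(91.72) = 275.2
  D: 156.6 (inert)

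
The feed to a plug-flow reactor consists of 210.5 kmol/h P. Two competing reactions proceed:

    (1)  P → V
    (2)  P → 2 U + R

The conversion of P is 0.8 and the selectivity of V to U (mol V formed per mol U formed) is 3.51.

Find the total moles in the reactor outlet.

Conversion of P: P consumed = 0.8 × 210.5 = 168.4 kmol/h = 1ξ₁ + 1ξ₂.
Selectivity: 1ξ₁ / (2ξ₂) = 3.51 → ξ₁ = 7.02 ξ₂.
Substitute: (1·7.02 + 1) ξ₂ = 168.4 → ξ₂ = 21 kmol/h, ξ₁ = 147.4 kmol/h.
Outlet amounts (n = n₀ + Σ ν·ξ):
  P: 210.5 − 1(147.4) − 1(21) = 42.1
  V: 0 + 1(147.4) = 147.4
  U: 0 + 2(21) = 42
  R: 0 + 1(21) = 21
Total out = 42.1 + 147.4 + 42 + 21 = 252.5 kmol/h.

252 kmol/h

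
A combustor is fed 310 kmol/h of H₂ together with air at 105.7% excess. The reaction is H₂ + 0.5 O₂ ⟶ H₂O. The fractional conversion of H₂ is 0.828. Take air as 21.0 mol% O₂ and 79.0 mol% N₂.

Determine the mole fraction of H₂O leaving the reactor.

Stoichiometric O₂ = 0.5 × 310 = 155 kmol/h; O₂ fed = 155 × 2.057 = 318.8 kmol/h.
N₂ fed = 318.8 × 79/21 = 1199 kmol/h.
Fuel reacted = 0.828 × 310 → ξ = 256.7 kmol/h.
Outlet (n = n₀ + ν ξ):
  H₂: 310 − 1(256.7) = 53.32
  O₂: 318.8 − 0.5(256.7) = 190.5
  N₂: 1199 (inert)
  H₂O: 0 + 1(256.7) = 256.7
Total out = 1700 kmol/h; y_H₂O = 256.7 / 1700 = 0.151.

0.151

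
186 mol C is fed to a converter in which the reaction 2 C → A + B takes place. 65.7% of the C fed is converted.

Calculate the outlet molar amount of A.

61.1 mol

C reacted = 0.657 × 186 = 122.2 mol; ν_C = −2, so ξ = 122.2/2 = 61.1 mol.
Outlet amounts (n = n₀ + ν ξ):
  C: 186 − 2(61.1) = 63.8
  A: 0 + 1(61.1) = 61.1
  B: 0 + 1(61.1) = 61.1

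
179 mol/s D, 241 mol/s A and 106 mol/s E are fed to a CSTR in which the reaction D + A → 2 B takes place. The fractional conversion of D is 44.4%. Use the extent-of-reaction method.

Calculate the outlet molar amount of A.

162 mol/s

D reacted = 0.444 × 179 = 79.48 mol/s; ν_D = −1, so ξ = 79.48/1 = 79.48 mol/s.
Outlet amounts (n = n₀ + ν ξ):
  D: 179 − 1(79.48) = 99.52
  A: 241 − 1(79.48) = 161.5
  B: 0 + 2(79.48) = 159
  E: 106 (inert)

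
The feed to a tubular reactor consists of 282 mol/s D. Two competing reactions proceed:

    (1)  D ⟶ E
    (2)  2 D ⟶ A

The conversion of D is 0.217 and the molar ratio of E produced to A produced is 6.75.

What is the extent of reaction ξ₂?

ξ₂ = 6.99 mol/s

Conversion of D: D consumed = 0.217 × 282 = 61.19 mol/s = 1ξ₁ + 2ξ₂.
Selectivity: 1ξ₁ / (1ξ₂) = 6.75 → ξ₁ = 6.75 ξ₂.
Substitute: (1·6.75 + 2) ξ₂ = 61.19 → ξ₂ = 6.994 mol/s, ξ₁ = 47.21 mol/s.
Outlet amounts (n = n₀ + Σ ν·ξ):
  D: 282 − 1(47.21) − 2(6.994) = 220.8
  E: 0 + 1(47.21) = 47.21
  A: 0 + 1(6.994) = 6.994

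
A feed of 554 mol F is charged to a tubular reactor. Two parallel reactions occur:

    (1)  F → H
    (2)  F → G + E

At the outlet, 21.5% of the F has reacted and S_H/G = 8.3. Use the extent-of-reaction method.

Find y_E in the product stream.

Conversion of F: F consumed = 0.215 × 554 = 119.1 mol = 1ξ₁ + 1ξ₂.
Selectivity: 1ξ₁ / (1ξ₂) = 8.3 → ξ₁ = 8.3 ξ₂.
Substitute: (1·8.3 + 1) ξ₂ = 119.1 → ξ₂ = 12.81 mol, ξ₁ = 106.3 mol.
Outlet amounts (n = n₀ + Σ ν·ξ):
  F: 554 − 1(106.3) − 1(12.81) = 434.9
  H: 0 + 1(106.3) = 106.3
  G: 0 + 1(12.81) = 12.81
  E: 0 + 1(12.81) = 12.81
Total out = 566.8 mol; y_E = 12.81 / 566.8 = 0.0226.

0.0226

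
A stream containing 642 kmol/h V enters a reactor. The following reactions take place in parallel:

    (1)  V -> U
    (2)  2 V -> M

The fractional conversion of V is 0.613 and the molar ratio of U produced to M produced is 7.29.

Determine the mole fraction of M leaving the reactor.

Conversion of V: V consumed = 0.613 × 642 = 393.5 kmol/h = 1ξ₁ + 2ξ₂.
Selectivity: 1ξ₁ / (1ξ₂) = 7.29 → ξ₁ = 7.29 ξ₂.
Substitute: (1·7.29 + 2) ξ₂ = 393.5 → ξ₂ = 42.36 kmol/h, ξ₁ = 308.8 kmol/h.
Outlet amounts (n = n₀ + Σ ν·ξ):
  V: 642 − 1(308.8) − 2(42.36) = 248.5
  U: 0 + 1(308.8) = 308.8
  M: 0 + 1(42.36) = 42.36
Total out = 599.6 kmol/h; y_M = 42.36 / 599.6 = 0.07065.

0.0706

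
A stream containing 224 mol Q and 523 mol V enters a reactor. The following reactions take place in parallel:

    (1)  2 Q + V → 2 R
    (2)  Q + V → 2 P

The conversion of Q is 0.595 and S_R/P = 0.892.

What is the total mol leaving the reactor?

704 mol

Conversion of Q: Q consumed = 0.595 × 224 = 133.3 mol = 2ξ₁ + 1ξ₂.
Selectivity: 2ξ₁ / (2ξ₂) = 0.892 → ξ₁ = 0.892 ξ₂.
Substitute: (2·0.892 + 1) ξ₂ = 133.3 → ξ₂ = 47.87 mol, ξ₁ = 42.7 mol.
Outlet amounts (n = n₀ + Σ ν·ξ):
  Q: 224 − 2(42.7) − 1(47.87) = 90.72
  V: 523 − 1(42.7) − 1(47.87) = 432.4
  R: 0 + 2(42.7) = 85.41
  P: 0 + 2(47.87) = 95.75
Total out = 90.72 + 432.4 + 85.41 + 95.75 = 704.3 mol.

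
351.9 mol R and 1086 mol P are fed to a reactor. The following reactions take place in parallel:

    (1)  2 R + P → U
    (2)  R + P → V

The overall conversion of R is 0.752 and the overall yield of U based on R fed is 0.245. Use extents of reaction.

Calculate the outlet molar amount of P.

Yield of U: 1ξ₁ / 351.9 = 0.245 → ξ₁ = 86.22 mol.
Conversion of R: 2ξ₁ + 1ξ₂ = 0.752 × 351.9 = 264.6 → ξ₂ = 92.2 mol.
Outlet amounts (n = n₀ + Σ ν·ξ):
  R: 351.9 − 2(86.22) − 1(92.2) = 87.27
  P: 1086 − 1(86.22) − 1(92.2) = 907.6
  U: 0 + 1(86.22) = 86.22
  V: 0 + 1(92.2) = 92.2

908 mol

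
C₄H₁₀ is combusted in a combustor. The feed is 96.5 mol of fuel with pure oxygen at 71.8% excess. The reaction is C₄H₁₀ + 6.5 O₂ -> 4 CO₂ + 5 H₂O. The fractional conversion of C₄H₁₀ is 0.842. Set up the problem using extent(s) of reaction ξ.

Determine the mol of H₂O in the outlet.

Stoichiometric O₂ = 6.5 × 96.5 = 627.2 mol; O₂ fed = 627.2 × 1.718 = 1078 mol.
Fuel reacted = 0.842 × 96.5 → ξ = 81.25 mol.
Outlet (n = n₀ + ν ξ):
  C₄H₁₀: 96.5 − 1(81.25) = 15.25
  O₂: 1078 − 6.5(81.25) = 549.5
  CO₂: 0 + 4(81.25) = 325
  H₂O: 0 + 5(81.25) = 406.3

406 mol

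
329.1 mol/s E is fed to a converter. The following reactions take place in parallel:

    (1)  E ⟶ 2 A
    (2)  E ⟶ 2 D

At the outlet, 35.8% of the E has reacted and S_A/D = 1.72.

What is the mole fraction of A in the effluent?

Conversion of E: E consumed = 0.358 × 329.1 = 117.8 mol/s = 1ξ₁ + 1ξ₂.
Selectivity: 2ξ₁ / (2ξ₂) = 1.72 → ξ₁ = 1.72 ξ₂.
Substitute: (1·1.72 + 1) ξ₂ = 117.8 → ξ₂ = 43.32 mol/s, ξ₁ = 74.5 mol/s.
Outlet amounts (n = n₀ + Σ ν·ξ):
  E: 329.1 − 1(74.5) − 1(43.32) = 211.3
  A: 0 + 2(74.5) = 149
  D: 0 + 2(43.32) = 86.63
Total out = 446.9 mol/s; y_A = 149 / 446.9 = 0.3334.

0.333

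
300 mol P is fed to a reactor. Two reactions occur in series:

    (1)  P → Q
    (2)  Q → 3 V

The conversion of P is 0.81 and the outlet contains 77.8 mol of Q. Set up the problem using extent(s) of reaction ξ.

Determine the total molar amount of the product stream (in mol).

630 mol

Conversion of P: P consumed = 1ξ₁ = 0.81 × 300 → ξ₁ = 243 mol.
Q balance: n_Q = 0 + 1ξ₁ − 1ξ₂ = 77.8 → ξ₂ = (1·243 − 77.8)/1 = 165.2 mol.
Outlet amounts (n = n₀ + Σ ν·ξ):
  P: 300 − 1(243) = 57
  Q: 0 + 1(243) − 1(165.2) = 77.8
  V: 0 + 3(165.2) = 495.6
Total out = 57 + 77.8 + 495.6 = 630.4 mol.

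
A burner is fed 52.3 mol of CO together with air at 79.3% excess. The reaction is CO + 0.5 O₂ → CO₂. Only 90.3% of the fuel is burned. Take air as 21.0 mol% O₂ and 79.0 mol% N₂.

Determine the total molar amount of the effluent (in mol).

Stoichiometric O₂ = 0.5 × 52.3 = 26.15 mol; O₂ fed = 26.15 × 1.793 = 46.89 mol.
N₂ fed = 46.89 × 79/21 = 176.4 mol.
Fuel reacted = 0.903 × 52.3 → ξ = 47.23 mol.
Outlet (n = n₀ + ν ξ):
  CO: 52.3 − 1(47.23) = 5.073
  O₂: 46.89 − 0.5(47.23) = 23.27
  N₂: 176.4 (inert)
  CO₂: 0 + 1(47.23) = 47.23
Total out = 5.073 + 23.27 + 176.4 + 47.23 = 252 mol.

252 mol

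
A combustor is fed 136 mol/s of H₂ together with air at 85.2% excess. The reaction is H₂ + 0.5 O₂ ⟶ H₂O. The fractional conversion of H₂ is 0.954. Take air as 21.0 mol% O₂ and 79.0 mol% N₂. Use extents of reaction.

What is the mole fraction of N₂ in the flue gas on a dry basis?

Stoichiometric O₂ = 0.5 × 136 = 68 mol/s; O₂ fed = 68 × 1.852 = 125.9 mol/s.
N₂ fed = 125.9 × 79/21 = 473.8 mol/s.
Fuel reacted = 0.954 × 136 → ξ = 129.7 mol/s.
Outlet (n = n₀ + ν ξ):
  H₂: 136 − 1(129.7) = 6.256
  O₂: 125.9 − 0.5(129.7) = 61.06
  N₂: 473.8 (inert)
  H₂O: 0 + 1(129.7) = 129.7
Dry total = 541.1 mol/s; y_N₂ (dry) = 473.8 / 541.1 = 0.8756.

0.876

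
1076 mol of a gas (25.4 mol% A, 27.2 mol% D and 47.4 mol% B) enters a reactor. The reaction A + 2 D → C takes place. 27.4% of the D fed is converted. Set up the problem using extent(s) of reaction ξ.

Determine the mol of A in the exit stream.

233 mol

D reacted = 0.274 × 292.7 = 80.19 mol; ν_D = −2, so ξ = 80.19/2 = 40.1 mol.
Outlet amounts (n = n₀ + ν ξ):
  A: 273.3 − 1(40.1) = 233.2
  D: 292.7 − 2(40.1) = 212.5
  C: 0 + 1(40.1) = 40.1
  B: 510 (inert)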